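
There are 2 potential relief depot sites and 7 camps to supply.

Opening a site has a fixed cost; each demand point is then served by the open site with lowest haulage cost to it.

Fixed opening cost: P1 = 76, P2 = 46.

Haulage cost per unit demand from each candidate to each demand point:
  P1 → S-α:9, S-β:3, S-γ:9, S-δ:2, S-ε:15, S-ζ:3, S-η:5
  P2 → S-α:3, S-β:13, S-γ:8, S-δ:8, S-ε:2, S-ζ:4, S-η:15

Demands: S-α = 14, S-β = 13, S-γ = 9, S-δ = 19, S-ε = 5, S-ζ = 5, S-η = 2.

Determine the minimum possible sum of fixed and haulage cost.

Open {P1, P2}: assign each demand point to its cheapest open site.
  S-α→P2 14×3=42, S-β→P1 13×3=39, S-γ→P2 9×8=72, S-δ→P1 19×2=38, S-ε→P2 5×2=10, S-ζ→P1 5×3=15, S-η→P1 2×5=10
  haulage cost 226, fixed 122 → total 348.
Compare {P1}: haulage cost 384 + fixed 76 = 460.
Compare {P2}: haulage cost 495 + fixed 46 = 541.

348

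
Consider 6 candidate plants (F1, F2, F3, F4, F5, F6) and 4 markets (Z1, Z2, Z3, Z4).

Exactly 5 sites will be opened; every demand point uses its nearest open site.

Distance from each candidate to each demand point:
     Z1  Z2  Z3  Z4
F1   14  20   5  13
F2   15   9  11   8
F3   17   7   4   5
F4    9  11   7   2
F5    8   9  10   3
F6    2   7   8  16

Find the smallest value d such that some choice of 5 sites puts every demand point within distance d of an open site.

7

Open {F1, F2, F3, F4, F6}.
  Farthest demand point is Z2 at distance 7 (to F3); all others are ≤ 7.
With {F1, F2, F3, F5, F6} the worst case is 7.
With {F1, F2, F4, F5, F6} the worst case is 7.
No size-5 selection achieves below 7.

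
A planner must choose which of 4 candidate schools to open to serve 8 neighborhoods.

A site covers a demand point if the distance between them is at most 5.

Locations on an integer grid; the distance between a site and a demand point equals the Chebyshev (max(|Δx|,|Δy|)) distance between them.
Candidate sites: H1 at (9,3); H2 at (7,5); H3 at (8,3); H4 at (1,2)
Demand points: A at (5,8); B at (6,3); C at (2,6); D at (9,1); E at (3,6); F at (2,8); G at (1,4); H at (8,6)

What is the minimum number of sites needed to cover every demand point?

Coverage sets (demand points within 5 of each site):
  H1: {A, B, D, H}
  H2: {A, B, C, D, E, F, H}
  H3: {A, B, D, E, H}
  H4: {B, C, E, G}
No single site covers all 8 demand points.
But {H2, H4} covers everything, so the minimum is 2.

2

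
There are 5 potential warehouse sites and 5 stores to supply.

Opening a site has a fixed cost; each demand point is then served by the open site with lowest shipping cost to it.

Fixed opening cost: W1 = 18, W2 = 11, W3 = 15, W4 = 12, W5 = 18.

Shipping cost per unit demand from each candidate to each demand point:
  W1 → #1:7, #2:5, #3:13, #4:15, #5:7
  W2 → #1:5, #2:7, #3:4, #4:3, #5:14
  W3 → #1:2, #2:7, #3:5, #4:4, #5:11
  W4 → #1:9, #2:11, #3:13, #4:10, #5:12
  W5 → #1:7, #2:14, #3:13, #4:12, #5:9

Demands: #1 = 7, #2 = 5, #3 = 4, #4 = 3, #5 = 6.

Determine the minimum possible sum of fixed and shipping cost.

146

Open {W1, W3}: assign each demand point to its cheapest open site.
  #1→W3 7×2=14, #2→W1 5×5=25, #3→W3 4×5=20, #4→W3 3×4=12, #5→W1 6×7=42
  shipping cost 113, fixed 33 → total 146.
Compare {W1, W2, W3}: shipping cost 106 + fixed 44 = 150.
Compare {W1, W2}: shipping cost 127 + fixed 29 = 156.
Compare {W1, W3, W4}: shipping cost 113 + fixed 45 = 158.
All other subsets cost ≥ 150. Minimum total cost: 146.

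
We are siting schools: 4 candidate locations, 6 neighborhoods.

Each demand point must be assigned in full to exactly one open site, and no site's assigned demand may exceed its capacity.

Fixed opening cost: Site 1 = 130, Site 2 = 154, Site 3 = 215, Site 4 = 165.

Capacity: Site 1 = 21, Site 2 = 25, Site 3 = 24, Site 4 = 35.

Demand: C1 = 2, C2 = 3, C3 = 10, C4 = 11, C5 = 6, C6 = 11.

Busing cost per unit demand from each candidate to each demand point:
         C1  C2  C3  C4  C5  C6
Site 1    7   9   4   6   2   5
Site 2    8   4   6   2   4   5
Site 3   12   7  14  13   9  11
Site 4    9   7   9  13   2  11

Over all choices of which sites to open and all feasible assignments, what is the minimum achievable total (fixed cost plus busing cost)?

Open {Site 1, Site 2}; cheapest assignment that respects the capacities:
  Site 1 (cap 21, load 18): C1, C3, C5 — cost 2×7 + 10×4 + 6×2 = 66
  Site 2 (cap 25, load 25): C2, C4, C6 — cost 3×4 + 11×2 + 11×5 = 89
  Shipping 155, fixed 284 → total 439.
  Any other capacity-feasible assignment to {Site 1, Site 2} ships for at least 155.
Compare {Site 2, Site 4}: its best feasible assignment gives total 528.
Compare {Site 1, Site 4}: its best feasible assignment gives total 573.
Every other set of open sites that can feasibly serve all demand totals ≥ 528 even under its best assignment. Minimum: 439.

439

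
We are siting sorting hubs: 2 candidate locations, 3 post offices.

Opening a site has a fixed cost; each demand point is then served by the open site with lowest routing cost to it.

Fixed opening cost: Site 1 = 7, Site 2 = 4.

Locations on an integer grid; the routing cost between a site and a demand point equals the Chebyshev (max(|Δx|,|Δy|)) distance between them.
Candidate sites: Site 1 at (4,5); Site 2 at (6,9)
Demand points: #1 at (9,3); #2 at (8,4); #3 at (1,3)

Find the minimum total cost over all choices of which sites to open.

19

Open {Site 1}: assign each demand point to its cheapest open site.
  #1→Site 1 5, #2→Site 1 4, #3→Site 1 3
  routing cost 12, fixed 7 → total 19.
Compare {Site 2}: routing cost 17 + fixed 4 = 21.
Compare {Site 1, Site 2}: routing cost 12 + fixed 11 = 23.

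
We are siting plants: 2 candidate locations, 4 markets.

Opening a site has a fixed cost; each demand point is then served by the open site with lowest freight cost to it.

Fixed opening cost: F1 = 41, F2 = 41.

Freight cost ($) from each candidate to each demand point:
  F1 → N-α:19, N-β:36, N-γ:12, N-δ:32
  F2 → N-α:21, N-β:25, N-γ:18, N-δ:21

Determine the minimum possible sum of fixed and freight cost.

Open {F2}: assign each demand point to its cheapest open site.
  N-α→F2 21, N-β→F2 25, N-γ→F2 18, N-δ→F2 21
  freight cost 85, fixed 41 → total 126.
Compare {F1}: freight cost 99 + fixed 41 = 140.
Compare {F1, F2}: freight cost 77 + fixed 82 = 159.

126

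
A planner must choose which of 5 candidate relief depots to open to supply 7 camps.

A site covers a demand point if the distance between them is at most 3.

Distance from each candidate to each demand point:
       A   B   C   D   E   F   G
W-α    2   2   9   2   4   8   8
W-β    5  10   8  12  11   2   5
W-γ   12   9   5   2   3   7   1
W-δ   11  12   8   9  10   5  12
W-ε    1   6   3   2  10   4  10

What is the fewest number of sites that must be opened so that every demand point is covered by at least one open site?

Coverage sets (demand points within 3 of each site):
  W-α: {A, B, D}
  W-β: {F}
  W-γ: {D, E, G}
  W-δ: {}
  W-ε: {A, C, D}
No 3 sites suffice: every size-3 union leaves at least one demand point uncovered.
But {W-α, W-β, W-γ, W-ε} covers everything, so the minimum is 4.

4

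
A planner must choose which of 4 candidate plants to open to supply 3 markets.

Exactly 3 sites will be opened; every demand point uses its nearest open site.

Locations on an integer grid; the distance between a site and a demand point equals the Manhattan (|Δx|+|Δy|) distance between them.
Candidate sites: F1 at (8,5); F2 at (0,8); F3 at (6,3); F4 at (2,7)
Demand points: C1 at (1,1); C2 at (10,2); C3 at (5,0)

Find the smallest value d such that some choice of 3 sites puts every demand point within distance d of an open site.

7

Open {F1, F2, F3}.
  Farthest demand point is C1 at distance 7 (to F3); all others are ≤ 7.
With {F1, F3, F4} the worst case is 7.
With {F2, F3, F4} the worst case is 7.
No size-3 selection achieves below 7.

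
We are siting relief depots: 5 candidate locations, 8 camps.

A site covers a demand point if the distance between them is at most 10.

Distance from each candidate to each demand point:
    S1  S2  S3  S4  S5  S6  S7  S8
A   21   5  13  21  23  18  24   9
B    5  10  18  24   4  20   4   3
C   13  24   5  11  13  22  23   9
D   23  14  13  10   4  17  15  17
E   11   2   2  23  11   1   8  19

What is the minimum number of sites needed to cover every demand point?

3

Coverage sets (demand points within 10 of each site):
  A: {S2, S8}
  B: {S1, S2, S5, S7, S8}
  C: {S3, S8}
  D: {S4, S5}
  E: {S2, S3, S6, S7}
No 2 sites suffice: every size-2 union leaves at least one demand point uncovered.
But {B, D, E} covers everything, so the minimum is 3.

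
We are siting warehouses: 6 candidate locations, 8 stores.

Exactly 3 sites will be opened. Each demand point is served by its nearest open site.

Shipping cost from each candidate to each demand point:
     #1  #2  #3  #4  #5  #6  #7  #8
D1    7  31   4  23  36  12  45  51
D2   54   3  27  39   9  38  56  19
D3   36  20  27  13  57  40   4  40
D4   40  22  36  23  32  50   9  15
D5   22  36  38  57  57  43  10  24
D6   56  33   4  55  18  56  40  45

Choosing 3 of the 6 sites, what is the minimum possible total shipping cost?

71

Open {D1, D2, D3}.
  #1→D1 7, #2→D2 3, #3→D1 4, #4→D3 13, #5→D2 9, #6→D1 12, #7→D3 4, #8→D2 19  ⇒ total 71.
Compare {D1, D2, D4}: total 82.
Compare {D1, D2, D5}: total 87.
No size-3 selection does better; minimum is 71.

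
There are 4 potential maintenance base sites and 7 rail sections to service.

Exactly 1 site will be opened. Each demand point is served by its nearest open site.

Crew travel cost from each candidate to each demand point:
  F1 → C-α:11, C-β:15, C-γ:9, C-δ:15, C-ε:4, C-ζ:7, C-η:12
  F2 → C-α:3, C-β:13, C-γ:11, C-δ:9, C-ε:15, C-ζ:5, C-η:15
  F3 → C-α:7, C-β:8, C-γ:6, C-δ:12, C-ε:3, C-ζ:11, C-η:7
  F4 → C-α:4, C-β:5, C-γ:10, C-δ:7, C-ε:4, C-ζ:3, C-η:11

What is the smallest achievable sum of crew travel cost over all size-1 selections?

44

Open {F4}.
  C-α→F4 4, C-β→F4 5, C-γ→F4 10, C-δ→F4 7, C-ε→F4 4, C-ζ→F4 3, C-η→F4 11  ⇒ total 44.
Compare {F3}: total 54.
Compare {F2}: total 71.
No size-1 selection does better; minimum is 44.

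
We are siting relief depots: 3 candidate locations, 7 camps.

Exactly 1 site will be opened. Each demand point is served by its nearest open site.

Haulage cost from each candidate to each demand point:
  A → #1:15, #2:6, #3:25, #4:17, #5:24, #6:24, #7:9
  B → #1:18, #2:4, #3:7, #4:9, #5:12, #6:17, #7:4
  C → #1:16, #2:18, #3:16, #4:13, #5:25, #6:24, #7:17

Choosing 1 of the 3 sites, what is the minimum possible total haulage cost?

71

Open {B}.
  #1→B 18, #2→B 4, #3→B 7, #4→B 9, #5→B 12, #6→B 17, #7→B 4  ⇒ total 71.
Compare {A}: total 120.
Compare {C}: total 129.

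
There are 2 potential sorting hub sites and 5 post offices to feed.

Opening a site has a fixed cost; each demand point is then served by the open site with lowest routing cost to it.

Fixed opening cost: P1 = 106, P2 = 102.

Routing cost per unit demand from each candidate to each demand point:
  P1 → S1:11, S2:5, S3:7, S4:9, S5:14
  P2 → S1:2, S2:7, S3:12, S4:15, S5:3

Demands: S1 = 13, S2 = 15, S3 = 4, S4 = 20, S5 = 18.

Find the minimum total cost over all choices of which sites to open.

Open {P1, P2}: assign each demand point to its cheapest open site.
  S1→P2 13×2=26, S2→P1 15×5=75, S3→P1 4×7=28, S4→P1 20×9=180, S5→P2 18×3=54
  routing cost 363, fixed 208 → total 571.
Compare {P2}: routing cost 533 + fixed 102 = 635.
Compare {P1}: routing cost 678 + fixed 106 = 784.

571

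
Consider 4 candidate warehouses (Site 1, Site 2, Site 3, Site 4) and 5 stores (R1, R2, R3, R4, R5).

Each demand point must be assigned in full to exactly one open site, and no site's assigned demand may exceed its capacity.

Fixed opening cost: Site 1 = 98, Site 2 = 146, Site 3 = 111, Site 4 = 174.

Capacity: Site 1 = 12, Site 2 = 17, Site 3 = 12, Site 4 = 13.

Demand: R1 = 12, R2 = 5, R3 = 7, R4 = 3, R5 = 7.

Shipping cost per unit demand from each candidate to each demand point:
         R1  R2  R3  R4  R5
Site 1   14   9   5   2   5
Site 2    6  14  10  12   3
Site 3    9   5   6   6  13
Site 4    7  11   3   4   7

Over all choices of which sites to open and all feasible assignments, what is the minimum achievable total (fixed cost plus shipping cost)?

535

Open {Site 1, Site 2, Site 3}; cheapest assignment that respects the capacities:
  Site 1 (cap 12, load 10): R4, R5 — cost 3×2 + 7×5 = 41
  Site 2 (cap 17, load 12): R1 — cost 12×6 = 72
  Site 3 (cap 12, load 12): R2, R3 — cost 5×5 + 7×6 = 67
  Shipping 180, fixed 355 → total 535.
  Any other capacity-feasible assignment to {Site 1, Site 2, Site 3} ships for at least 180.
Compare {Site 1, Site 3, Site 4}: its best feasible assignment gives total 575.
Compare {Site 1, Site 2, Site 4}: its best feasible assignment gives total 603.
Every other set of open sites that can feasibly serve all demand totals ≥ 575 even under its best assignment. Minimum: 535.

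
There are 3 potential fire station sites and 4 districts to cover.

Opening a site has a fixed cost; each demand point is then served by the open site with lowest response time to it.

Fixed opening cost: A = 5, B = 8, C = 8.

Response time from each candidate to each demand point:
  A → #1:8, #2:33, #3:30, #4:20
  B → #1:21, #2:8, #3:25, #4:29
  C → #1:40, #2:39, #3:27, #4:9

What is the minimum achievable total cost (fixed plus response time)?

Open {A, B, C}: assign each demand point to its cheapest open site.
  #1→A 8, #2→B 8, #3→B 25, #4→C 9
  response time 50, fixed 21 → total 71.
Compare {A, B}: response time 61 + fixed 13 = 74.
Compare {B, C}: response time 63 + fixed 16 = 79.
Compare {A, C}: response time 77 + fixed 13 = 90.
All other subsets cost ≥ 74. Minimum total cost: 71.

71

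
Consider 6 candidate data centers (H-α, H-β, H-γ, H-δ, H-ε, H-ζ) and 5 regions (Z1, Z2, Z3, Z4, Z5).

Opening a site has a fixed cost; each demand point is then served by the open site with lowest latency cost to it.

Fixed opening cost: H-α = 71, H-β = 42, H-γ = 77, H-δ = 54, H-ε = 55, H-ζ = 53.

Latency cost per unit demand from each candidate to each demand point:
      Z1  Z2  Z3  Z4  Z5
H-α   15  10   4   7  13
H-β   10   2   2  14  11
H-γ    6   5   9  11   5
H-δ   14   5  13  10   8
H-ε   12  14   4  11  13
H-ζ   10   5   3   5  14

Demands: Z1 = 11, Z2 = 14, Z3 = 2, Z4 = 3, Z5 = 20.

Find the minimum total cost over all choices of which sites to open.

Open {H-β, H-γ}: assign each demand point to its cheapest open site.
  Z1→H-γ 11×6=66, Z2→H-β 14×2=28, Z3→H-β 2×2=4, Z4→H-γ 3×11=33, Z5→H-γ 20×5=100
  latency cost 231, fixed 119 → total 350.
Compare {H-γ}: latency cost 287 + fixed 77 = 364.
Compare {H-β, H-γ, H-ζ}: latency cost 213 + fixed 172 = 385.
Compare {H-γ, H-ζ}: latency cost 257 + fixed 130 = 387.
All other subsets cost ≥ 364. Minimum total cost: 350.

350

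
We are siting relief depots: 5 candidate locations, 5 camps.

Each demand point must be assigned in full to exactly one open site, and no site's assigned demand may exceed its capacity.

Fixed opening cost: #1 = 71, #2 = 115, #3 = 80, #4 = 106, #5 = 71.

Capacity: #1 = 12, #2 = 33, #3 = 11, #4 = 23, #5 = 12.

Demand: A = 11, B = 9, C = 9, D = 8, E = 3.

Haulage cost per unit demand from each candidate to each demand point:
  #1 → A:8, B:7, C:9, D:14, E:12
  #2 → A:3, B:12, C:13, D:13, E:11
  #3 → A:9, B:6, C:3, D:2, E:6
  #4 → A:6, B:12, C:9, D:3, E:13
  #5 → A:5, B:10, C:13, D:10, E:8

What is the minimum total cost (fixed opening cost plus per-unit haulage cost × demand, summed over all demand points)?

473

Open {#1, #3, #4}; cheapest assignment that respects the capacities:
  #1 (cap 12, load 12): B, E — cost 9×7 + 3×12 = 99
  #3 (cap 11, load 9): C — cost 9×3 = 27
  #4 (cap 23, load 19): A, D — cost 11×6 + 8×3 = 90
  Shipping 216, fixed 257 → total 473.
  Any other capacity-feasible assignment to {#1, #3, #4} ships for at least 216.
Compare {#2, #3}: its best feasible assignment gives total 487.
Compare {#3, #4, #5}: its best feasible assignment gives total 488.
Every other set of open sites that can feasibly serve all demand totals ≥ 487 even under its best assignment. Minimum: 473.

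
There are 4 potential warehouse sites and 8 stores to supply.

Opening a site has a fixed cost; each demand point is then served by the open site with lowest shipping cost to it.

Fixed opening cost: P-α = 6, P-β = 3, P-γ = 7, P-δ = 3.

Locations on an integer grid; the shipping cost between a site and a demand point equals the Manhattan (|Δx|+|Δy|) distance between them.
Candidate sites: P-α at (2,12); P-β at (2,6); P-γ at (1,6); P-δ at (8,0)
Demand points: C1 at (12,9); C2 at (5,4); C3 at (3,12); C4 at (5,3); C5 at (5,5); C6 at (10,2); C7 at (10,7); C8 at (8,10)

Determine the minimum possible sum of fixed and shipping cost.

Open {P-α, P-β, P-δ}: assign each demand point to its cheapest open site.
  C1→P-α 13, C2→P-β 5, C3→P-α 1, C4→P-β 6, C5→P-β 4, C6→P-δ 4, C7→P-β 9, C8→P-α 8
  shipping cost 50, fixed 12 → total 62.
Compare {P-β, P-δ}: shipping cost 58 + fixed 6 = 64.
Compare {P-α, P-δ}: shipping cost 56 + fixed 9 = 65.
Compare {P-α, P-β}: shipping cost 58 + fixed 9 = 67.
All other subsets cost ≥ 64. Minimum total cost: 62.

62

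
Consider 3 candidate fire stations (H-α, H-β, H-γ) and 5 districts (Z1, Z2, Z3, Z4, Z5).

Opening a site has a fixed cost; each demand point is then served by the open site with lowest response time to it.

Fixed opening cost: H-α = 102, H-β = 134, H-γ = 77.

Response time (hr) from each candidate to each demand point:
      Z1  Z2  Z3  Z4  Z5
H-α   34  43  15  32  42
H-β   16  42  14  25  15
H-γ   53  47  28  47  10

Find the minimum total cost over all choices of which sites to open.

Open {H-β}: assign each demand point to its cheapest open site.
  Z1→H-β 16, Z2→H-β 42, Z3→H-β 14, Z4→H-β 25, Z5→H-β 15
  response time 112, fixed 134 → total 246.
Compare {H-γ}: response time 185 + fixed 77 = 262.
Compare {H-α}: response time 166 + fixed 102 = 268.
Compare {H-α, H-γ}: response time 134 + fixed 179 = 313.
All other subsets cost ≥ 262. Minimum total cost: 246.

246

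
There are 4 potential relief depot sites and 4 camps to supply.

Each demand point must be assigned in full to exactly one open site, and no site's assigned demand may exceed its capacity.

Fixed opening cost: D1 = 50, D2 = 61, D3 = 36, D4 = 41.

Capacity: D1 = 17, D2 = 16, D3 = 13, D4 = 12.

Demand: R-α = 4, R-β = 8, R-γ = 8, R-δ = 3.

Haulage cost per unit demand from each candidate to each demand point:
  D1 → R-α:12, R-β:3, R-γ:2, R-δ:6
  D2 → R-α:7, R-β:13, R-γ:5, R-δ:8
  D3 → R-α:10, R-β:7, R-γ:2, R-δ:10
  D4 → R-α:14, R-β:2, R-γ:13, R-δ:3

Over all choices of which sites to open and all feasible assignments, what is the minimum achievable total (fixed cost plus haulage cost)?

158

Open {D3, D4}; cheapest assignment that respects the capacities:
  D3 (cap 13, load 12): R-α, R-γ — cost 4×10 + 8×2 = 56
  D4 (cap 12, load 11): R-β, R-δ — cost 8×2 + 3×3 = 25
  Shipping 81, fixed 77 → total 158.
  Any other capacity-feasible assignment to {D3, D4} ships for at least 81.
Compare {D1, D4}: its best feasible assignment gives total 180.
Compare {D1, D3}: its best feasible assignment gives total 184.
Every other set of open sites that can feasibly serve all demand totals ≥ 180 even under its best assignment. Minimum: 158.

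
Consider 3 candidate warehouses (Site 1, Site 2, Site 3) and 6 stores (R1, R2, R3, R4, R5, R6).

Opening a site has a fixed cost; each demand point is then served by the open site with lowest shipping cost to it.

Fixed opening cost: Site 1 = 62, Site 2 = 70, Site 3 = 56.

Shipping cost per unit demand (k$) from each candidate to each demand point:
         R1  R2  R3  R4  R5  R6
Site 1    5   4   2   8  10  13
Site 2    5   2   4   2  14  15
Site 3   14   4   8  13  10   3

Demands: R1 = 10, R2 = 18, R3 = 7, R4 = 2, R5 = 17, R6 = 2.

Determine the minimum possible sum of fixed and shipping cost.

410

Open {Site 1}: assign each demand point to its cheapest open site.
  R1→Site 1 10×5=50, R2→Site 1 18×4=72, R3→Site 1 7×2=14, R4→Site 1 2×8=16, R5→Site 1 17×10=170, R6→Site 1 2×13=26
  shipping cost 348, fixed 62 → total 410.
Compare {Site 2, Site 3}: shipping cost 294 + fixed 126 = 420.
Compare {Site 1, Site 2}: shipping cost 300 + fixed 132 = 432.
Compare {Site 1, Site 3}: shipping cost 328 + fixed 118 = 446.
All other subsets cost ≥ 420. Minimum total cost: 410.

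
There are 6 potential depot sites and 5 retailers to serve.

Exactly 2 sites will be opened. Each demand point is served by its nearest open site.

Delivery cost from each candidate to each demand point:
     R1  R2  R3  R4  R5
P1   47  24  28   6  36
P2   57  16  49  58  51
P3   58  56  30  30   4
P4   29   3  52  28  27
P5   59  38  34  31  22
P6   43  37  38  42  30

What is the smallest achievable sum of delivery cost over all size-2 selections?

Open {P1, P4}.
  R1→P4 29, R2→P4 3, R3→P1 28, R4→P1 6, R5→P4 27  ⇒ total 93.
Compare {P3, P4}: total 94.
Compare {P1, P3}: total 109.
No size-2 selection does better; minimum is 93.

93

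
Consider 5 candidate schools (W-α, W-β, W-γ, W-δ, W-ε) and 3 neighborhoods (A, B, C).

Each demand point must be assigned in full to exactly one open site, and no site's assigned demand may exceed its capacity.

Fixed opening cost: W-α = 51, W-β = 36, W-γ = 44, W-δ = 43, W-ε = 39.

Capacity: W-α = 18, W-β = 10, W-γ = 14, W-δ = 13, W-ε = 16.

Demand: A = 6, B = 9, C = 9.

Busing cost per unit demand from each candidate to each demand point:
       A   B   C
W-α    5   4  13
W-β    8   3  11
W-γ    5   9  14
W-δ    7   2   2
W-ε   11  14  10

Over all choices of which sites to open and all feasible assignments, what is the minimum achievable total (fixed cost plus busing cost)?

178

Open {W-α, W-δ}; cheapest assignment that respects the capacities:
  W-α (cap 18, load 15): A, B — cost 6×5 + 9×4 = 66
  W-δ (cap 13, load 9): C — cost 9×2 = 18
  Shipping 84, fixed 94 → total 178.
  Any other capacity-feasible assignment to {W-α, W-δ} ships for at least 84.
Compare {W-β, W-γ, W-δ}: its best feasible assignment gives total 198.
Compare {W-α, W-β, W-δ}: its best feasible assignment gives total 205.
Every other set of open sites that can feasibly serve all demand totals ≥ 198 even under its best assignment. Minimum: 178.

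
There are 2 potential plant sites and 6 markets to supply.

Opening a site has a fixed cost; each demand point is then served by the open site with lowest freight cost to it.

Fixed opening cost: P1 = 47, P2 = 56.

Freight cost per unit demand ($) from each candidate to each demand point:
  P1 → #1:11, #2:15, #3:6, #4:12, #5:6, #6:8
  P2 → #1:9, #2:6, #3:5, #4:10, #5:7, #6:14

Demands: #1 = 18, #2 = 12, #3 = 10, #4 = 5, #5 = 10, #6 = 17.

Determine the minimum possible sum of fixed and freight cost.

Open {P1, P2}: assign each demand point to its cheapest open site.
  #1→P2 18×9=162, #2→P2 12×6=72, #3→P2 10×5=50, #4→P2 5×10=50, #5→P1 10×6=60, #6→P1 17×8=136
  freight cost 530, fixed 103 → total 633.
Compare {P2}: freight cost 642 + fixed 56 = 698.
Compare {P1}: freight cost 694 + fixed 47 = 741.

633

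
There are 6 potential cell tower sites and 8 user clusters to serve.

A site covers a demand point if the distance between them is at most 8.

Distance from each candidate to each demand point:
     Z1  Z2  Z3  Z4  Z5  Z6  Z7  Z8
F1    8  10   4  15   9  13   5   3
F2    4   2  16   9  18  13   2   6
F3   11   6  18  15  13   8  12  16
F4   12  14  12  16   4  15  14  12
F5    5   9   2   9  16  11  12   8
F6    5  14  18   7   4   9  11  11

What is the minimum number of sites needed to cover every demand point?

Coverage sets (demand points within 8 of each site):
  F1: {Z1, Z3, Z7, Z8}
  F2: {Z1, Z2, Z7, Z8}
  F3: {Z2, Z6}
  F4: {Z5}
  F5: {Z1, Z3, Z8}
  F6: {Z1, Z4, Z5}
No 2 sites suffice: every size-2 union leaves at least one demand point uncovered.
But {F1, F3, F6} covers everything, so the minimum is 3.

3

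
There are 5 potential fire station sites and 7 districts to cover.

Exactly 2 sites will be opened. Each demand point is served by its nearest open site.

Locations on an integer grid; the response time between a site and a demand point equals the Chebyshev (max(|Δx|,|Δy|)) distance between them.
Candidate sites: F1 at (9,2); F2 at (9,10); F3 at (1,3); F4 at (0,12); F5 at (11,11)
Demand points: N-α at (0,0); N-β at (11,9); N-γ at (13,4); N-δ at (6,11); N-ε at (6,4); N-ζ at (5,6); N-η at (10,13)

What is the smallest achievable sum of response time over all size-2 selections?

26

Open {F2, F3}.
  N-α→F3 3, N-β→F2 2, N-γ→F2 6, N-δ→F2 3, N-ε→F3 5, N-ζ→F2 4, N-η→F2 3  ⇒ total 26.
Compare {F1, F2}: total 28.
Compare {F3, F5}: total 28.
No size-2 selection does better; minimum is 26.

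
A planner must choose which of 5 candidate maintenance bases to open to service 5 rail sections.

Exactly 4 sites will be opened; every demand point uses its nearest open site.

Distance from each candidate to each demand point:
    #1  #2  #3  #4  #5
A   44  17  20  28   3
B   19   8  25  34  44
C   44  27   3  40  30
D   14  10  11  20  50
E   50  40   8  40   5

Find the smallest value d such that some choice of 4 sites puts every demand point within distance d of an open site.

20

Open {A, B, C, D}.
  Farthest demand point is #4 at distance 20 (to D); all others are ≤ 20.
With {A, B, D, E} the worst case is 20.
With {A, C, D, E} the worst case is 20.
No size-4 selection achieves below 20.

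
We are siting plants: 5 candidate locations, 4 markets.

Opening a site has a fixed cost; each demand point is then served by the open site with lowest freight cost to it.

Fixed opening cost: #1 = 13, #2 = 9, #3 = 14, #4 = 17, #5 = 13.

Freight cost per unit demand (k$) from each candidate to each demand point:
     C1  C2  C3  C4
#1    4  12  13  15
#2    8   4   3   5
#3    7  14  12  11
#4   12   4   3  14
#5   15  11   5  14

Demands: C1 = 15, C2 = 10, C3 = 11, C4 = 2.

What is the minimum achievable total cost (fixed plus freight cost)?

Open {#1, #2}: assign each demand point to its cheapest open site.
  C1→#1 15×4=60, C2→#2 10×4=40, C3→#2 11×3=33, C4→#2 2×5=10
  freight cost 143, fixed 22 → total 165.
Compare {#1, #2, #5}: freight cost 143 + fixed 35 = 178.
Compare {#1, #2, #3}: freight cost 143 + fixed 36 = 179.
Compare {#1, #2, #4}: freight cost 143 + fixed 39 = 182.
All other subsets cost ≥ 178. Minimum total cost: 165.

165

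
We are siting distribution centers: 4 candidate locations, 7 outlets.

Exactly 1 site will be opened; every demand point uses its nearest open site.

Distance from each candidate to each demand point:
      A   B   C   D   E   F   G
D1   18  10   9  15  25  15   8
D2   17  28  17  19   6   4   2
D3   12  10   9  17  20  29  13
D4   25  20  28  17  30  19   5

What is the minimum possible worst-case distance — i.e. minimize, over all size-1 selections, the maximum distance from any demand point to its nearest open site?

25

Open {D1}.
  Farthest demand point is E at distance 25 (to D1); all others are ≤ 25.
With {D2} the worst case is 28.
With {D3} the worst case is 29.
No size-1 selection achieves below 25.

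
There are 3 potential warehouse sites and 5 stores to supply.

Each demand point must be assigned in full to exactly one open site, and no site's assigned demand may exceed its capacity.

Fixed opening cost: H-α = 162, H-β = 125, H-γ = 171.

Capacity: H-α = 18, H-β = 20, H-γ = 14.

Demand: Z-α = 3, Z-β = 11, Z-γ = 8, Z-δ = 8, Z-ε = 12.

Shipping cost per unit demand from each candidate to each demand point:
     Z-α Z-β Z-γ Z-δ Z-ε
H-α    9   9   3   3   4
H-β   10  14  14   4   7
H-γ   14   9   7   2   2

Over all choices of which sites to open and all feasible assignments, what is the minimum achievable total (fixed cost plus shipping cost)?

Open {H-α, H-β, H-γ}; cheapest assignment that respects the capacities:
  H-α (cap 18, load 16): Z-γ, Z-δ — cost 8×3 + 8×3 = 48
  H-β (cap 20, load 14): Z-α, Z-β — cost 3×10 + 11×14 = 184
  H-γ (cap 14, load 12): Z-ε — cost 12×2 = 24
  Shipping 256, fixed 458 → total 714.
  Any other capacity-feasible assignment to {H-α, H-β, H-γ} ships for at least 256.
Total demand is 42 and no other set of sites has combined capacity ≥ 42, so {H-α, H-β, H-γ} is the only feasible choice of open sites. Minimum: 714.

714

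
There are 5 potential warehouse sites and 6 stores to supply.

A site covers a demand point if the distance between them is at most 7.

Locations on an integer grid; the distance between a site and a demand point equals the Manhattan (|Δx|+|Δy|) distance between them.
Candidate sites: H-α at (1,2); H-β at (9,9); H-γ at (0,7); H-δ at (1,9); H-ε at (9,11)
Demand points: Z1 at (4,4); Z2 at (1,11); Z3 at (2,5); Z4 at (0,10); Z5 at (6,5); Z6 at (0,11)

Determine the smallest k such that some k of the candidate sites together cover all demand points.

2

Coverage sets (demand points within 7 of each site):
  H-α: {Z1, Z3}
  H-β: {Z5}
  H-γ: {Z1, Z2, Z3, Z4, Z6}
  H-δ: {Z2, Z3, Z4, Z6}
  H-ε: {}
No single site covers all 6 demand points.
But {H-β, H-γ} covers everything, so the minimum is 2.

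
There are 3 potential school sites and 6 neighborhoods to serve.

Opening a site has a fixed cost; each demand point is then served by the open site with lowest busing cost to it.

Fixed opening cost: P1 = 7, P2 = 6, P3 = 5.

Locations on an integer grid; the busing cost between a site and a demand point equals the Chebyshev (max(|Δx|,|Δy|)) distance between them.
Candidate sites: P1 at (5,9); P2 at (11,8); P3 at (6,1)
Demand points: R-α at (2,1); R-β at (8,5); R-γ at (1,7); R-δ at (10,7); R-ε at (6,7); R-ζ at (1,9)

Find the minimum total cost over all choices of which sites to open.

34

Open {P1}: assign each demand point to its cheapest open site.
  R-α→P1 8, R-β→P1 4, R-γ→P1 4, R-δ→P1 5, R-ε→P1 2, R-ζ→P1 4
  busing cost 27, fixed 7 → total 34.
Compare {P1, P2}: busing cost 22 + fixed 13 = 35.
Compare {P1, P3}: busing cost 23 + fixed 12 = 35.
Compare {P1, P2, P3}: busing cost 18 + fixed 18 = 36.
All other subsets cost ≥ 35. Minimum total cost: 34.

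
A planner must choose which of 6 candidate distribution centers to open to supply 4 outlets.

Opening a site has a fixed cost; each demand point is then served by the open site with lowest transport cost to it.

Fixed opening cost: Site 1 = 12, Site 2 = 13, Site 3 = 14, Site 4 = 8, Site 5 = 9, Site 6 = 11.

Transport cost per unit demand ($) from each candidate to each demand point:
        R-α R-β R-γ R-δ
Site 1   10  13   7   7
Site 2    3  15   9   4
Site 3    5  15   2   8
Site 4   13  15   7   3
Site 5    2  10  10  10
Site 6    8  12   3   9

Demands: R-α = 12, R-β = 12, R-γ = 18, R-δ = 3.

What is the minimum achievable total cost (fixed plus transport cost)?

220

Open {Site 3, Site 4, Site 5}: assign each demand point to its cheapest open site.
  R-α→Site 5 12×2=24, R-β→Site 5 12×10=120, R-γ→Site 3 18×2=36, R-δ→Site 4 3×3=9
  transport cost 189, fixed 31 → total 220.
Compare {Site 3, Site 5}: transport cost 204 + fixed 23 = 227.
Compare {Site 2, Site 3, Site 5}: transport cost 192 + fixed 36 = 228.
Compare {Site 3, Site 4, Site 5, Site 6}: transport cost 189 + fixed 42 = 231.
All other subsets cost ≥ 227. Minimum total cost: 220.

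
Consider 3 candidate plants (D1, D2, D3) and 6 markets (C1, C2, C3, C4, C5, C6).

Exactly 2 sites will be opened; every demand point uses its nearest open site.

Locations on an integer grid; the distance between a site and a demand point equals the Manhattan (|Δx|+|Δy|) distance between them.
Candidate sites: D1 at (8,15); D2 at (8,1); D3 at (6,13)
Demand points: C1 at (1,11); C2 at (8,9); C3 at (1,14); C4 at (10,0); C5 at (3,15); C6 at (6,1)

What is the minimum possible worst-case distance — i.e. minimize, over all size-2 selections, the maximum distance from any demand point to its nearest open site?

7

Open {D2, D3}.
  Farthest demand point is C1 at distance 7 (to D3); all others are ≤ 7.
With {D1, D2} the worst case is 11.
With {D1, D3} the worst case is 17.
No size-2 selection achieves below 7.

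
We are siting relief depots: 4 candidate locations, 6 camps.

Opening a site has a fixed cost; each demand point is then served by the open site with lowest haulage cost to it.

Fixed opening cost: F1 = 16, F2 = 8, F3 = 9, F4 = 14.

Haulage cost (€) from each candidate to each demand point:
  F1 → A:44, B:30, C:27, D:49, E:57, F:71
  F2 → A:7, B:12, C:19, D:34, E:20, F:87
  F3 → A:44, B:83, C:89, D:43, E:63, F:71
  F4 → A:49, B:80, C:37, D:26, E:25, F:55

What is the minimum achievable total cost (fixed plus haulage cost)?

Open {F2, F4}: assign each demand point to its cheapest open site.
  A→F2 7, B→F2 12, C→F2 19, D→F4 26, E→F2 20, F→F4 55
  haulage cost 139, fixed 22 → total 161.
Compare {F2, F3, F4}: haulage cost 139 + fixed 31 = 170.
Compare {F1, F2, F4}: haulage cost 139 + fixed 38 = 177.
Compare {F2, F3}: haulage cost 163 + fixed 17 = 180.
All other subsets cost ≥ 170. Minimum total cost: 161.

161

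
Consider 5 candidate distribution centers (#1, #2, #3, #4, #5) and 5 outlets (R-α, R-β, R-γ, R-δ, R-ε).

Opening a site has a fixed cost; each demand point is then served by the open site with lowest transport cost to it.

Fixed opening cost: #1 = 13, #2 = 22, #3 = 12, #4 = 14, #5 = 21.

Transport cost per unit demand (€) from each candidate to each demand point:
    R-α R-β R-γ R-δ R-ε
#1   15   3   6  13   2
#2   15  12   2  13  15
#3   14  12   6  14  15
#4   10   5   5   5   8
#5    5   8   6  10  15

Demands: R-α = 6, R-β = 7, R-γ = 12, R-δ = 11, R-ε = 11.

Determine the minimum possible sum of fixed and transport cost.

Open {#1, #2, #4, #5}: assign each demand point to its cheapest open site.
  R-α→#5 6×5=30, R-β→#1 7×3=21, R-γ→#2 12×2=24, R-δ→#4 11×5=55, R-ε→#1 11×2=22
  transport cost 152, fixed 70 → total 222.
Compare {#1, #2, #4}: transport cost 182 + fixed 49 = 231.
Compare {#1, #2, #3, #4, #5}: transport cost 152 + fixed 82 = 234.
Compare {#1, #4, #5}: transport cost 188 + fixed 48 = 236.
All other subsets cost ≥ 231. Minimum total cost: 222.

222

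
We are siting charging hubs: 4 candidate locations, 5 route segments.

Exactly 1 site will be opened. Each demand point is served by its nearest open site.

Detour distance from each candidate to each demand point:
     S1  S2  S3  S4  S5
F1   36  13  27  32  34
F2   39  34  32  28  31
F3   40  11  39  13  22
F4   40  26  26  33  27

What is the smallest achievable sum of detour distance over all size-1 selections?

Open {F3}.
  S1→F3 40, S2→F3 11, S3→F3 39, S4→F3 13, S5→F3 22  ⇒ total 125.
Compare {F1}: total 142.
Compare {F4}: total 152.
No size-1 selection does better; minimum is 125.

125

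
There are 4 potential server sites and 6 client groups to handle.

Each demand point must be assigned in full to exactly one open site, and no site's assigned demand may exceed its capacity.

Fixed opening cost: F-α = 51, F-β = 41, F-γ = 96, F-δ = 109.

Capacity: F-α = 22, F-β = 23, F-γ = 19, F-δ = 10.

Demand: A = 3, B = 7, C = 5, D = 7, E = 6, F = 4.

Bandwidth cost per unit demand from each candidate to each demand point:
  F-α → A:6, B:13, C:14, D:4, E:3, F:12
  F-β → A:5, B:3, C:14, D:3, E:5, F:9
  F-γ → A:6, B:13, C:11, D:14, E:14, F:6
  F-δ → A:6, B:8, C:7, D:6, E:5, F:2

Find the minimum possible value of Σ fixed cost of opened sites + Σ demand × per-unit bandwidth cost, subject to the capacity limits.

Open {F-α, F-β}; cheapest assignment that respects the capacities:
  F-α (cap 22, load 11): C, E — cost 5×14 + 6×3 = 88
  F-β (cap 23, load 21): A, B, D, F — cost 3×5 + 7×3 + 7×3 + 4×9 = 93
  Shipping 181, fixed 92 → total 273.
  Any other capacity-feasible assignment to {F-α, F-β} ships for at least 181.
Compare {F-β, F-δ}: its best feasible assignment gives total 280.
Compare {F-β, F-γ}: its best feasible assignment gives total 303.
Every other set of open sites that can feasibly serve all demand totals ≥ 280 even under its best assignment. Minimum: 273.

273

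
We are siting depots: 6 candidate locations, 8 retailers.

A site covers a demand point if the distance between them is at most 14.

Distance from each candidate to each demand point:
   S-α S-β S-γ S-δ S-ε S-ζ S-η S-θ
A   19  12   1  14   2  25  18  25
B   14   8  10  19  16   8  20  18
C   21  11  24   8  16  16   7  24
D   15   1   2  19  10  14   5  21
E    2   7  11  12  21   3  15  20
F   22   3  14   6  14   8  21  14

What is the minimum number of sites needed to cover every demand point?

Coverage sets (demand points within 14 of each site):
  A: {S-β, S-γ, S-δ, S-ε}
  B: {S-α, S-β, S-γ, S-ζ}
  C: {S-β, S-δ, S-η}
  D: {S-β, S-γ, S-ε, S-ζ, S-η}
  E: {S-α, S-β, S-γ, S-δ, S-ζ}
  F: {S-β, S-γ, S-δ, S-ε, S-ζ, S-θ}
No 2 sites suffice: every size-2 union leaves at least one demand point uncovered.
But {B, C, F} covers everything, so the minimum is 3.

3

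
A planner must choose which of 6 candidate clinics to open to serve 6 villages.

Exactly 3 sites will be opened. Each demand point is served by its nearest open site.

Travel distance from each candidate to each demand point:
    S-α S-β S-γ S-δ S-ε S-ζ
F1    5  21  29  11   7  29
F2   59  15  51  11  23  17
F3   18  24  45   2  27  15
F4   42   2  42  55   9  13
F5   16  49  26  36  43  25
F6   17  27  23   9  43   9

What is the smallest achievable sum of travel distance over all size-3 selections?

Open {F1, F4, F6}.
  S-α→F1 5, S-β→F4 2, S-γ→F6 23, S-δ→F6 9, S-ε→F1 7, S-ζ→F6 9  ⇒ total 55.
Compare {F1, F3, F4}: total 58.
Compare {F3, F4, F6}: total 62.
No size-3 selection does better; minimum is 55.

55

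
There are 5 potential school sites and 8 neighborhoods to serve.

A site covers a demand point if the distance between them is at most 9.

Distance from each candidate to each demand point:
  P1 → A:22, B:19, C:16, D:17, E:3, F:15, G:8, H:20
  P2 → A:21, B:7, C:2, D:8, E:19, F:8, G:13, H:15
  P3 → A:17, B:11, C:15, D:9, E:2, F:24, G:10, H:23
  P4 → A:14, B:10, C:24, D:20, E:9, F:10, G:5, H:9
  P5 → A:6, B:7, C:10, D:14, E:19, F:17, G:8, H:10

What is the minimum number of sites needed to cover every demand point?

3

Coverage sets (demand points within 9 of each site):
  P1: {E, G}
  P2: {B, C, D, F}
  P3: {D, E}
  P4: {E, G, H}
  P5: {A, B, G}
No 2 sites suffice: every size-2 union leaves at least one demand point uncovered.
But {P2, P4, P5} covers everything, so the minimum is 3.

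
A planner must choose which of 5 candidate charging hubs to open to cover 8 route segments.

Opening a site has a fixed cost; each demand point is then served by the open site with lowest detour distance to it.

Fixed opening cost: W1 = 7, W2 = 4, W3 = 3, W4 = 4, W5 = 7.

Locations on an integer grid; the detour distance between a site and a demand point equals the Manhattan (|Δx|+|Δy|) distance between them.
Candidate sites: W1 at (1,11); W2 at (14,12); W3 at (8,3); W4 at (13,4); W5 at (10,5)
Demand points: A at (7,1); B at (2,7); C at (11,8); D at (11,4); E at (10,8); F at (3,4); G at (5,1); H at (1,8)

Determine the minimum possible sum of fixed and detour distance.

48

Open {W1, W3, W5}: assign each demand point to its cheapest open site.
  A→W3 3, B→W1 5, C→W5 4, D→W5 2, E→W5 3, F→W3 6, G→W3 5, H→W1 3
  detour distance 31, fixed 17 → total 48.
Compare {W1, W3}: detour distance 41 + fixed 10 = 51.
Compare {W1, W3, W4}: detour distance 37 + fixed 14 = 51.
Compare {W1, W2, W3, W5}: detour distance 31 + fixed 21 = 52.
All other subsets cost ≥ 51. Minimum total cost: 48.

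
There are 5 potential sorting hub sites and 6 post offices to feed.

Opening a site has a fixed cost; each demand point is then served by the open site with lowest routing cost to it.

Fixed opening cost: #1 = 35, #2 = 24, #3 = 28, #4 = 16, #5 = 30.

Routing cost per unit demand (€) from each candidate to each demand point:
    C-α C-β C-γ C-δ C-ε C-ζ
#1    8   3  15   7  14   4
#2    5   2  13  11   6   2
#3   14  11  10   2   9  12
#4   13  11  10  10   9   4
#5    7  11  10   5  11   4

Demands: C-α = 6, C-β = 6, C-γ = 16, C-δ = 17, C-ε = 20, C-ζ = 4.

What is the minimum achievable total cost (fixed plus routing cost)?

416

Open {#2, #3}: assign each demand point to its cheapest open site.
  C-α→#2 6×5=30, C-β→#2 6×2=12, C-γ→#3 16×10=160, C-δ→#3 17×2=34, C-ε→#2 20×6=120, C-ζ→#2 4×2=8
  routing cost 364, fixed 52 → total 416.
Compare {#2, #3, #4}: routing cost 364 + fixed 68 = 432.
Compare {#2, #3, #5}: routing cost 364 + fixed 82 = 446.
Compare {#1, #2, #3}: routing cost 364 + fixed 87 = 451.
All other subsets cost ≥ 432. Minimum total cost: 416.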